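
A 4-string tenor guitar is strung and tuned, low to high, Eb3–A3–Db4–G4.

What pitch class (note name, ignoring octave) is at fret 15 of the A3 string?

Each fret is one semitone, so A3 + 15 = C.

C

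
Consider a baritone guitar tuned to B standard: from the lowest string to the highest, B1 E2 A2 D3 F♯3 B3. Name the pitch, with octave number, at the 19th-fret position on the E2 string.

B3

The open E2 string plus 19 semitones: E–F–F#–G–…–A–A#–B.
The walk passes from B into C once, so the octave number goes from 2 to 3.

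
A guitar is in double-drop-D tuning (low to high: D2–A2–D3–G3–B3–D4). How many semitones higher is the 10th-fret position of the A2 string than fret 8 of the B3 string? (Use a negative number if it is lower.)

-12 semitones

A2 at fret 10 → G3 (MIDI 55); B3 at fret 8 → G4 (MIDI 67).
55 − 67 = -12, so the two pitches are 12 semitones apart.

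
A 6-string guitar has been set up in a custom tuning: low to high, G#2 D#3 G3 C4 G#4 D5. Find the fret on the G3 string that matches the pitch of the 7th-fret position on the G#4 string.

Fret 7 on G#4 is MIDI 68 + 7 = 75 (D#5). On the G3 string (open MIDI 55), that pitch is 75 − 55 = fret 20.

20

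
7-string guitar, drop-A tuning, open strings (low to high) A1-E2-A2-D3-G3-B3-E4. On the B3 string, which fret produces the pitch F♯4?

F♯4 is 7 semitones above the open B3 (B–C–C#–D–D#–E–F–F#), so it sits at fret 7.

7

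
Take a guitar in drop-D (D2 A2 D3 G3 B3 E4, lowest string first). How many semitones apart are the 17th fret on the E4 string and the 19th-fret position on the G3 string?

E4 at fret 17 → A5 (MIDI 81); G3 at fret 19 → D5 (MIDI 74).
81 − 74 = 7, so the two pitches are 7 semitones apart, with A5 the higher.

7 semitones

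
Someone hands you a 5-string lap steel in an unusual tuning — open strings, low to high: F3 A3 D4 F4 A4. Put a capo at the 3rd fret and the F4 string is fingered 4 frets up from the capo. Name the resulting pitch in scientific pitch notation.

The capo raises the open F4 by 3 semitones to G♯4; fretting 4 more gives F4 + 3 + 4 = F4 + 7 semitones = C5.

C5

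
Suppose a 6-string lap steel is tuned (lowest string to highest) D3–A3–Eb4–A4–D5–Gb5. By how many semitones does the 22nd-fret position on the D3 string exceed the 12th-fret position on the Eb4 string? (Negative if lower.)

-3 semitones

D3 at fret 22 → C5 (MIDI 72); Eb4 at fret 12 → Eb5 (MIDI 75).
72 − 75 = -3, so the two pitches are 3 semitones apart.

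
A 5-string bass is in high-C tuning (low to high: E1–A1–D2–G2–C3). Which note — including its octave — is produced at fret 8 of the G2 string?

Each fret is one semitone, so G2 + 8 = D#3.

D#3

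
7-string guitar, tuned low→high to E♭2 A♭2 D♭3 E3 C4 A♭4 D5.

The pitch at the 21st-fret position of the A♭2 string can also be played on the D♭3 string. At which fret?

A♭2 at fret 21 is A♭2 + 21 semitones = F4.
The open D♭3 string is 5 semitones above the open A♭2, so the same pitch on the D♭3 string lies at fret 21 − 5 = 16.

16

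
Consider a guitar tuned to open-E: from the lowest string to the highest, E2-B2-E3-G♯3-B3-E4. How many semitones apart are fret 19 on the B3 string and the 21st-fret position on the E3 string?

B3 at fret 19 → F♯5 (MIDI 78); E3 at fret 21 → C♯5 (MIDI 73).
78 − 73 = 5, so the two pitches are 5 semitones apart, with F♯5 the higher.

5 semitones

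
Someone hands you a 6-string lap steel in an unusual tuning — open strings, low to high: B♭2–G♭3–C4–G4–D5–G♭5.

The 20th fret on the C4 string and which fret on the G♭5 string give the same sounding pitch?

C4 at fret 20 is C4 + 20 semitones = A♭5.
The open G♭5 string is 18 semitones above the open C4, so the same pitch on the G♭5 string lies at fret 20 − 18 = 2.

2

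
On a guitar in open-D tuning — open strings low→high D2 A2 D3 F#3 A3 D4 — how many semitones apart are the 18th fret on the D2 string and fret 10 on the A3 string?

D2 at fret 18 → G#3 (MIDI 56); A3 at fret 10 → G4 (MIDI 67).
56 − 67 = -11, so the two pitches are 11 semitones apart, with G4 the higher.

11 semitones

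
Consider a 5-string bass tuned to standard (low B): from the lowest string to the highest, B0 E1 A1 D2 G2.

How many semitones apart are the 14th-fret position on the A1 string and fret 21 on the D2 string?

A1 at fret 14 → B2 (MIDI 47); D2 at fret 21 → B3 (MIDI 59).
47 − 59 = -12, so the two pitches are 12 semitones apart, with B3 the higher.

12 semitones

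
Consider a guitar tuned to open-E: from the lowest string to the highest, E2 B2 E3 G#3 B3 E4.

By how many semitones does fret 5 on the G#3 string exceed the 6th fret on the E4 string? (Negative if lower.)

-9 semitones

G#3 at fret 5 → C#4 (MIDI 61); E4 at fret 6 → A#4 (MIDI 70).
61 − 70 = -9, so the two pitches are 9 semitones apart.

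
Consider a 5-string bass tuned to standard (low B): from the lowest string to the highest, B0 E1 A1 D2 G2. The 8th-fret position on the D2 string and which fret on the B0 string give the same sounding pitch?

Fret 8 on D2 is MIDI 38 + 8 = 46 (A♯2). On the B0 string (open MIDI 23), that pitch is 46 − 23 = fret 23.

23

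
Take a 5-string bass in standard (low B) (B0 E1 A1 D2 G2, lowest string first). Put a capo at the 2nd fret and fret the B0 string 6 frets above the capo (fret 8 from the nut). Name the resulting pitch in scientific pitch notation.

G1

The capo raises the open B0 by 2 semitones to C#1; fretting 6 more gives B0 + 2 + 6 = B0 + 8 semitones = G1.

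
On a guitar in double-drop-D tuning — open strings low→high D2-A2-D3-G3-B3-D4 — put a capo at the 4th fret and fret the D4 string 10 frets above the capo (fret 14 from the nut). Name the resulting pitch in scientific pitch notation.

E5

The capo raises the open D4 by 4 semitones to F♯4; fretting 10 more gives D4 + 4 + 10 = D4 + 14 semitones = E5.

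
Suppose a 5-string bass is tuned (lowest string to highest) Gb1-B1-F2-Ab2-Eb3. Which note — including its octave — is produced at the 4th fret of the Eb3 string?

Eb3 is MIDI 51. Adding 4 gives 55, which is G3.

G3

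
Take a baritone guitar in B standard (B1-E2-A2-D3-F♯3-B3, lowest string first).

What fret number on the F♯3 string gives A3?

A3 is 3 semitones above the open F♯3 (F#–G–G#–A), so it sits at fret 3.

3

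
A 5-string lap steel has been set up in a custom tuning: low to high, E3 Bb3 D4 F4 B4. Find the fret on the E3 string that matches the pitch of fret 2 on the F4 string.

15

Fret 2 on F4 is MIDI 65 + 2 = 67 (G4). On the E3 string (open MIDI 52), that pitch is 67 − 52 = fret 15.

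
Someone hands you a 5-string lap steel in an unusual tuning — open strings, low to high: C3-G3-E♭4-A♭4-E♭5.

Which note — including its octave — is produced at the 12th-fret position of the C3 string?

Each fret is one semitone, so C3 + 12 = C4.

C4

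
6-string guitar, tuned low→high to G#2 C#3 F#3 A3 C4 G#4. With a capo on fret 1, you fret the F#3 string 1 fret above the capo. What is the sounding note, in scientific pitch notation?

G#3

The capo raises the open F#3 by 1 semitone to G3; fretting 1 more gives F#3 + 1 + 1 = F#3 + 2 semitones = G#3.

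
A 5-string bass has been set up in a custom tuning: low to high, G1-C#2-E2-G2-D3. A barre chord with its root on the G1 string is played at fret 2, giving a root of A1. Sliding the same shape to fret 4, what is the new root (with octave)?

B1

Moving from fret 2 to fret 4 shifts the root by 2 semitones.
A1 up 2 semitones is B1.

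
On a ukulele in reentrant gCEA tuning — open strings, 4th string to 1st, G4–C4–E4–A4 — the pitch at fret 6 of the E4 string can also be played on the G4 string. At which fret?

3

Fret 6 on E4 is MIDI 64 + 6 = 70 (A#4). On the G4 string (open MIDI 67), that pitch is 70 − 67 = fret 3.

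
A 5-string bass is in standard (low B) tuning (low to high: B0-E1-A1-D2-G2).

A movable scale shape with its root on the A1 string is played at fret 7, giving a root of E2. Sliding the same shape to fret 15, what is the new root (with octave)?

C3

Moving from fret 7 to fret 15 shifts the root by 8 semitones.
E2 up 8 semitones is C3.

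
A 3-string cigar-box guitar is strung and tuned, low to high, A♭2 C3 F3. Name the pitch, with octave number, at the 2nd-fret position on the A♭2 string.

The open A♭2 string plus 2 semitones: Ab–A–Bb.
No B→C boundary is crossed, so the octave stays at 2.
(Equivalently spelled A♯2.)

B♭2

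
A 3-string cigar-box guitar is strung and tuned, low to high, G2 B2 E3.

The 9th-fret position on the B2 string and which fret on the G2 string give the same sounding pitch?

13

B2 at fret 9 is B2 + 9 semitones = G♯3.
The open G2 string is 4 semitones below the open B2, so the same pitch on the G2 string lies at fret 9 + 4 = 13.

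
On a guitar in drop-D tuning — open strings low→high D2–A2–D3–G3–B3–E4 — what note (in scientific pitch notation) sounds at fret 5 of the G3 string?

Each fret is one semitone, so G3 + 5 = C4.

C4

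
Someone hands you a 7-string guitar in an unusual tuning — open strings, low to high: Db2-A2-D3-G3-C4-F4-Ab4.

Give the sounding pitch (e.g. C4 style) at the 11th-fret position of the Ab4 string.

G5

Ab4 is MIDI 68. Adding 11 gives 79, which is G5.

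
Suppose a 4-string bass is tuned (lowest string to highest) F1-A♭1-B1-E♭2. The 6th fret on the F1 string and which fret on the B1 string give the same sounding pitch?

F1 at fret 6 is F1 + 6 semitones = B1.
The open B1 string is 6 semitones above the open F1, so the same pitch on the B1 string lies at fret 6 − 6 = 0.

0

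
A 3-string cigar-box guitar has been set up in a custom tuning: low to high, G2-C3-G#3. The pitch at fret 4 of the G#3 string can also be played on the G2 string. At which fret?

17

Fret 4 on G#3 is MIDI 56 + 4 = 60 (C4). On the G2 string (open MIDI 43), that pitch is 60 − 43 = fret 17.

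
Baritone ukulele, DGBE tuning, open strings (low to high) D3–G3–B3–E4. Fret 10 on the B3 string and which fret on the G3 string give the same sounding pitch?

14

Fret 10 on B3 is MIDI 59 + 10 = 69 (A4). On the G3 string (open MIDI 55), that pitch is 69 − 55 = fret 14.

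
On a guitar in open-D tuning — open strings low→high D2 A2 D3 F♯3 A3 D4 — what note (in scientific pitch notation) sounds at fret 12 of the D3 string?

Each fret is one semitone, so D3 + 12 = D4.

D4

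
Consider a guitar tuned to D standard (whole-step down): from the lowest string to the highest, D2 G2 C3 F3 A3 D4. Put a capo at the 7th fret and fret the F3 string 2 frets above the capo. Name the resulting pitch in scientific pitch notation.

The capo raises the open F3 by 7 semitones to C4; fretting 2 more gives F3 + 7 + 2 = F3 + 9 semitones = D4.

D4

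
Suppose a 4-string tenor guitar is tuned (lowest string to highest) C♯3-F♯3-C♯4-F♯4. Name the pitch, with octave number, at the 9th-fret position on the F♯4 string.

D♯5

F♯4 is MIDI 66. Adding 9 gives 75, which is D♯5.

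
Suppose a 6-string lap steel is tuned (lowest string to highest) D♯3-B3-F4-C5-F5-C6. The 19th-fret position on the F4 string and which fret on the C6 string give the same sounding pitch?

Fret 19 on F4 is MIDI 65 + 19 = 84 (C6). On the C6 string (open MIDI 84), that pitch is 84 − 84 = fret 0.

0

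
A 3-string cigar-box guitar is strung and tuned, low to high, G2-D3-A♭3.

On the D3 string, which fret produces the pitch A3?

7

A3 is 7 semitones above the open D3 (D–Eb–E–F–Gb–G–Ab–A), so it sits at fret 7.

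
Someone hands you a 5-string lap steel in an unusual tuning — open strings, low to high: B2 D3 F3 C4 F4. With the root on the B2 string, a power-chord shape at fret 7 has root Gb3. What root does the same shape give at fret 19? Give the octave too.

Moving from fret 7 to fret 19 shifts the root by 12 semitones.
Gb3 up 12 semitones is Gb4.

Gb4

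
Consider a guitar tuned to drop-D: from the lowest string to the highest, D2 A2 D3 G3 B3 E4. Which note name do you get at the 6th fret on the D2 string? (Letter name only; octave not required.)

Each fret is one semitone, so D2 + 6 = G#.

G#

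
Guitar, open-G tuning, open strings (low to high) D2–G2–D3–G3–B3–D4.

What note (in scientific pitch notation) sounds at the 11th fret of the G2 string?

F♯3

Each fret is one semitone, so G2 + 11 = F♯3.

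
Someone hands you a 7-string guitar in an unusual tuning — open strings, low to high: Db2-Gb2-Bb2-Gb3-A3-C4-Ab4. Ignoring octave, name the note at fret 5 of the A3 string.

D

The open A3 string plus 5 semitones: A–Bb–B–C–Db–D.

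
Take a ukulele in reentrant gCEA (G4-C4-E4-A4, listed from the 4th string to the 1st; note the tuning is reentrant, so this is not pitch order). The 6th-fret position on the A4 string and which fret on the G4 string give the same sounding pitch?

8

Fret 6 on A4 is MIDI 69 + 6 = 75 (D♯5). On the G4 string (open MIDI 67), that pitch is 75 − 67 = fret 8.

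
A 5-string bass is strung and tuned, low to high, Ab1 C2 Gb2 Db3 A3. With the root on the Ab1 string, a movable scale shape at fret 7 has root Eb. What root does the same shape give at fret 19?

Eb

Moving from fret 7 to fret 19 shifts the root by 12 semitones.
Eb up 12 semitones is Eb.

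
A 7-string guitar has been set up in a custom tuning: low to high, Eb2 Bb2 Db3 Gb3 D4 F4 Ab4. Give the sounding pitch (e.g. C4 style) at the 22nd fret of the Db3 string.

The open Db3 string plus 22 semitones: Db–D–Eb–E–…–A–Bb–B.
The walk passes from B into C once, so the octave number goes from 3 to 4.

B4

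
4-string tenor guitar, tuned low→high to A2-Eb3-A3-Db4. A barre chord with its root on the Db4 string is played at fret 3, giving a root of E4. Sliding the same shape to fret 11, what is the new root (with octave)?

C5

Moving from fret 3 to fret 11 shifts the root by 8 semitones.
E4 up 8 semitones is C5.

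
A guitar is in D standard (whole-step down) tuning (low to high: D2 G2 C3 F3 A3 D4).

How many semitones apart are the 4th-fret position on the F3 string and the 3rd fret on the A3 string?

F3 at fret 4 → A3 (MIDI 57); A3 at fret 3 → C4 (MIDI 60).
57 − 60 = -3, so the two pitches are 3 semitones apart, with C4 the higher.

3 semitones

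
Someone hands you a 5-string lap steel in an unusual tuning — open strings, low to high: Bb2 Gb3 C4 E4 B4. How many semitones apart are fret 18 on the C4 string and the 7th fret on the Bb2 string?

25 semitones

C4 at fret 18 → Gb5 (MIDI 78); Bb2 at fret 7 → F3 (MIDI 53).
78 − 53 = 25, so the two pitches are 25 semitones apart, with Gb5 the higher.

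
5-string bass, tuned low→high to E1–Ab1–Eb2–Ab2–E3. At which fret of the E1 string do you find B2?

B2 is 19 semitones above the open E1 (E–F–Gb–G–…–A–Bb–B), so it sits at fret 19.

19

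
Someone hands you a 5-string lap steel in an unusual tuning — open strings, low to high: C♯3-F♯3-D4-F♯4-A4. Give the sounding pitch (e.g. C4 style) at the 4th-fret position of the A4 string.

A4 is MIDI 69. Adding 4 gives 73, which is C♯5.

C♯5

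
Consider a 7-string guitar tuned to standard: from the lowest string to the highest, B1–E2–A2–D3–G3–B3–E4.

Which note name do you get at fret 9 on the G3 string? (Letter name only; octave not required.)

G3 is MIDI 55. Adding 9 gives 64; 64 mod 12 = 4, i.e. E.

E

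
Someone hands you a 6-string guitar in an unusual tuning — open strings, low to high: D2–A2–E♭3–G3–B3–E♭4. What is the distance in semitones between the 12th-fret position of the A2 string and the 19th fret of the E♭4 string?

25 semitones

A2 at fret 12 → A3 (MIDI 57); E♭4 at fret 19 → B♭5 (MIDI 82).
57 − 82 = -25, so the two pitches are 25 semitones apart, with B♭5 the higher.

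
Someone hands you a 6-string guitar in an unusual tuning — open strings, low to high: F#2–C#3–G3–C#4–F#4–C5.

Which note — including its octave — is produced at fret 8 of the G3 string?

G3 is MIDI 55. Adding 8 gives 63, which is D#4.
(Equivalently spelled Eb4.)

D#4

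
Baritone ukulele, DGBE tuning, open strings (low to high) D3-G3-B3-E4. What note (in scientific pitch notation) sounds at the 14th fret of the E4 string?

E4 is MIDI 64. Adding 14 gives 78, which is F#5.
(Equivalently spelled Gb5.)

F#5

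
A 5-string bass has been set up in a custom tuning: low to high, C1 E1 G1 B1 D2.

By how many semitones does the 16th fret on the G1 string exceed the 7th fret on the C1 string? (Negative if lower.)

G1 at fret 16 → B2 (MIDI 47); C1 at fret 7 → G1 (MIDI 31).
47 − 31 = 16, so the two pitches are 16 semitones apart.

16 semitones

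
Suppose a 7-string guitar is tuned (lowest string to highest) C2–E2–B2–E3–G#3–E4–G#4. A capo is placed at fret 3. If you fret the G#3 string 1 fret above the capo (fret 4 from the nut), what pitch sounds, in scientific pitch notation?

The capo raises the open G#3 by 3 semitones to B3; fretting 1 more gives G#3 + 3 + 1 = G#3 + 4 semitones = C4.

C4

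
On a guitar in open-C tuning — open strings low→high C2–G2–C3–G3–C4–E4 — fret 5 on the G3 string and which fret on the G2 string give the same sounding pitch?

17

G3 at fret 5 is G3 + 5 semitones = C4.
The open G2 string is 12 semitones below the open G3, so the same pitch on the G2 string lies at fret 5 + 12 = 17.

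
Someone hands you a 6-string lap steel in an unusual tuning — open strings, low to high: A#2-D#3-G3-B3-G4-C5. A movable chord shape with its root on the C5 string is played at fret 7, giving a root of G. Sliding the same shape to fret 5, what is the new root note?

F

Moving from fret 7 to fret 5 shifts the root by -2 semitones.
G down 2 semitones is F.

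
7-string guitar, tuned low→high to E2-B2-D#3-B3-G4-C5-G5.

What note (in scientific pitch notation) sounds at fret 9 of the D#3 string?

C4

Each fret is one semitone, so D#3 + 9 = C4.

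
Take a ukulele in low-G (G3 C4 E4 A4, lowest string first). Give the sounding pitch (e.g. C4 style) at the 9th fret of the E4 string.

The open E4 string plus 9 semitones: E–F–F#–G–G#–A–A#–B–C–C#.
The walk passes from B into C once, so the octave number goes from 4 to 5.
(Equivalently spelled D♭5.)

C♯5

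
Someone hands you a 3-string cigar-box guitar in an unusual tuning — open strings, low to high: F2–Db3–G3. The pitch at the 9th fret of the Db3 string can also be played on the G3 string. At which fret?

3

Db3 at fret 9 is Db3 + 9 semitones = Bb3.
The open G3 string is 6 semitones above the open Db3, so the same pitch on the G3 string lies at fret 9 − 6 = 3.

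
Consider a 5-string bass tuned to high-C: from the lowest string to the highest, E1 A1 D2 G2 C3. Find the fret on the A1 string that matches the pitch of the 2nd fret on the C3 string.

17

Fret 2 on C3 is MIDI 48 + 2 = 50 (D3). On the A1 string (open MIDI 33), that pitch is 50 − 33 = fret 17.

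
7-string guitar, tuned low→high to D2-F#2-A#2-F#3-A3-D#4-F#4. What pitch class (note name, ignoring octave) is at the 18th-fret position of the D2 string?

G#

Each fret is one semitone, so D2 + 18 = G#.
(Equivalently spelled Ab.)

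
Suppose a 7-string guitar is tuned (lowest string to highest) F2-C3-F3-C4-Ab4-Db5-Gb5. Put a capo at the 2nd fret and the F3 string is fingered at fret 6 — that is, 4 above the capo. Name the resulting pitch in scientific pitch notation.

B3

The capo raises the open F3 by 2 semitones to G3; fretting 4 more gives F3 + 2 + 4 = F3 + 6 semitones = B3.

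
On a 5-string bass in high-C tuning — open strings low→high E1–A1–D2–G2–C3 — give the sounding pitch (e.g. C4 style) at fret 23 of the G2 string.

F#4

The open G2 string plus 23 semitones: G–G#–A–A#–…–E–F–F#.
The walk passes from B into C 2 times, so the octave number goes from 2 to 4.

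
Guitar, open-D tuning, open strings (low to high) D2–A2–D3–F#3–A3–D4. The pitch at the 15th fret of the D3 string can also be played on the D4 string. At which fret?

D3 at fret 15 is D3 + 15 semitones = F4.
The open D4 string is 12 semitones above the open D3, so the same pitch on the D4 string lies at fret 15 − 12 = 3.

3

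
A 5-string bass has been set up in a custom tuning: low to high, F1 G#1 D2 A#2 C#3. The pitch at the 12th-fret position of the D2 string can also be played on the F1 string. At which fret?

21

D2 at fret 12 is D2 + 12 semitones = D3.
The open F1 string is 9 semitones below the open D2, so the same pitch on the F1 string lies at fret 12 + 9 = 21.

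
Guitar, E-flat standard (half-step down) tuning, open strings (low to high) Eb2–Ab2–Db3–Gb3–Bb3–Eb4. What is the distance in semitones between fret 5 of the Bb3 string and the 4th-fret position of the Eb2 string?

Bb3 at fret 5 → Eb4 (MIDI 63); Eb2 at fret 4 → G2 (MIDI 43).
63 − 43 = 20, so the two pitches are 20 semitones apart, with Eb4 the higher.

20 semitones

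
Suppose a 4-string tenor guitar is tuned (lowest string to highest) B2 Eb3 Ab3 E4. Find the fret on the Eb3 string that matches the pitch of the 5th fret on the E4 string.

18

Fret 5 on E4 is MIDI 64 + 5 = 69 (A4). On the Eb3 string (open MIDI 51), that pitch is 69 − 51 = fret 18.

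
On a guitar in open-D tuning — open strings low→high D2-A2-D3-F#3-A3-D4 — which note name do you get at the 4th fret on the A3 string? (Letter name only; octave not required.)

The open A3 string plus 4 semitones: A–A#–B–C–C#.
(Equivalently spelled Db.)

C#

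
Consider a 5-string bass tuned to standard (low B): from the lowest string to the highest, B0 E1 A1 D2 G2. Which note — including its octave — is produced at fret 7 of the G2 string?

D3

Each fret is one semitone, so G2 + 7 = D3.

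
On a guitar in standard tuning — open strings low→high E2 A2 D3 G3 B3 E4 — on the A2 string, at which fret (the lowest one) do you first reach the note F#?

9

From A2, count semitones up the chromatic scale until reaching F#: A–A#–B–C–C#–D–D#–E–F–F# — 9 steps.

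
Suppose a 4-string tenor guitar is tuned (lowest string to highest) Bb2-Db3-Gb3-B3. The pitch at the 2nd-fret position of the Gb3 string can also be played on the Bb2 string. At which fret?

Gb3 at fret 2 is Gb3 + 2 semitones = Ab3.
The open Bb2 string is 8 semitones below the open Gb3, so the same pitch on the Bb2 string lies at fret 2 + 8 = 10.

10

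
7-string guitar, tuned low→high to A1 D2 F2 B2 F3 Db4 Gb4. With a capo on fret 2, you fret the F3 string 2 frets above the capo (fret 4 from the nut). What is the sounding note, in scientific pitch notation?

A3

The capo raises the open F3 by 2 semitones to G3; fretting 2 more gives F3 + 2 + 2 = F3 + 4 semitones = A3.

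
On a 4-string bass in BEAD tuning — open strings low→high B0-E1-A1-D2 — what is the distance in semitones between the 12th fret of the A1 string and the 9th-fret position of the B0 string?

13 semitones

A1 at fret 12 → A2 (MIDI 45); B0 at fret 9 → G#1 (MIDI 32).
45 − 32 = 13, so the two pitches are 13 semitones apart, with A2 the higher.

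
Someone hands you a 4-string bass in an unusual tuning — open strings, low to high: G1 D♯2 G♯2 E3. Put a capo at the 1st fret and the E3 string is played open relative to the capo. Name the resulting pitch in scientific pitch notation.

The capo raises the open E3 by 1 semitone to F3; fretting 0 more gives E3 + 1 + 0 = E3 + 1 semitone = F3.

F3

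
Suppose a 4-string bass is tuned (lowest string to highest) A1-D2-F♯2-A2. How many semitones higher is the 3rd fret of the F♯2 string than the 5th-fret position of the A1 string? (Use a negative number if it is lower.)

F♯2 at fret 3 → A2 (MIDI 45); A1 at fret 5 → D2 (MIDI 38).
45 − 38 = 7, so the two pitches are 7 semitones apart.

7 semitones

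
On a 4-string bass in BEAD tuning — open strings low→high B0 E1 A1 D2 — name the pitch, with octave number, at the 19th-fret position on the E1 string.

B2

E1 is MIDI 28. Adding 19 gives 47, which is B2.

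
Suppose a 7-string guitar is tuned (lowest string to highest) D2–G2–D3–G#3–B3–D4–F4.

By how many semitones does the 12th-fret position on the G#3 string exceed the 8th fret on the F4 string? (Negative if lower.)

G#3 at fret 12 → G#4 (MIDI 68); F4 at fret 8 → C#5 (MIDI 73).
68 − 73 = -5, so the two pitches are 5 semitones apart.

-5 semitones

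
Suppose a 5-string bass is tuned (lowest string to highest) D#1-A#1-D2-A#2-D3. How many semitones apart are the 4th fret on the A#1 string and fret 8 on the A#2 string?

16 semitones

A#1 at fret 4 → D2 (MIDI 38); A#2 at fret 8 → F#3 (MIDI 54).
38 − 54 = -16, so the two pitches are 16 semitones apart, with F#3 the higher.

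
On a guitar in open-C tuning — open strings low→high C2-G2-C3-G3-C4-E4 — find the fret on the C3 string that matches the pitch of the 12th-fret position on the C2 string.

0

Fret 12 on C2 is MIDI 36 + 12 = 48 (C3). On the C3 string (open MIDI 48), that pitch is 48 − 48 = fret 0.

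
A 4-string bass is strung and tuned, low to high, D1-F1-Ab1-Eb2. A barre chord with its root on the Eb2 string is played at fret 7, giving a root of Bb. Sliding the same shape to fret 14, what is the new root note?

F

Moving from fret 7 to fret 14 shifts the root by 7 semitones.
Bb up 7 semitones is F.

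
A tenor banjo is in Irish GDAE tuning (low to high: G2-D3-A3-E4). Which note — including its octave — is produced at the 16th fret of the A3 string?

The open A3 string plus 16 semitones: A–A#–B–C–…–B–C–C#.
The walk passes from B into C 2 times, so the octave number goes from 3 to 5.

C#5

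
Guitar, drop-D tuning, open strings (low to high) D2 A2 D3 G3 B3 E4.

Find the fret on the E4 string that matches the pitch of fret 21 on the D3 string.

Fret 21 on D3 is MIDI 50 + 21 = 71 (B4). On the E4 string (open MIDI 64), that pitch is 71 − 64 = fret 7.

7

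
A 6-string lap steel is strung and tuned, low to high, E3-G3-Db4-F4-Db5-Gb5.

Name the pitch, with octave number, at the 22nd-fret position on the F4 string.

Eb6

F4 is MIDI 65. Adding 22 gives 87, which is Eb6.
(Equivalently spelled D#6.)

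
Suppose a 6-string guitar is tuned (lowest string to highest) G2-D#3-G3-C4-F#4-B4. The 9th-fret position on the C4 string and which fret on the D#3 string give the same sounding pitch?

Fret 9 on C4 is MIDI 60 + 9 = 69 (A4). On the D#3 string (open MIDI 51), that pitch is 69 − 51 = fret 18.

18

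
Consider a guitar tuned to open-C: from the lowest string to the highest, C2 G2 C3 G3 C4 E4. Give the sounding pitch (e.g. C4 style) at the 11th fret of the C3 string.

The open C3 string plus 11 semitones: C–C#–D–D#–…–A–A#–B.
No B→C boundary is crossed, so the octave stays at 3.

B3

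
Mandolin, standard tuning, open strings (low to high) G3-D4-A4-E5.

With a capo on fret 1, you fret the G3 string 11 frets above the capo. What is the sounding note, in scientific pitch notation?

The capo raises the open G3 by 1 semitone to G#3; fretting 11 more gives G3 + 1 + 11 = G3 + 12 semitones = G4.

G4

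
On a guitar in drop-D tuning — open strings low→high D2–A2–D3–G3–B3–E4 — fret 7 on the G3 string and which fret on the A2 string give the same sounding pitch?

Fret 7 on G3 is MIDI 55 + 7 = 62 (D4). On the A2 string (open MIDI 45), that pitch is 62 − 45 = fret 17.

17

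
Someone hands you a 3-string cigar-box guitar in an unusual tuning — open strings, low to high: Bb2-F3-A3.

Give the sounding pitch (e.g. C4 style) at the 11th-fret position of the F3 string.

Each fret is one semitone, so F3 + 11 = E4.

E4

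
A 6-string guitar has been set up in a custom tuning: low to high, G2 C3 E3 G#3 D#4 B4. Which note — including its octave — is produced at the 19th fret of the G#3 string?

The open G#3 string plus 19 semitones: G#–A–A#–B–…–C#–D–D#.
The walk passes from B into C 2 times, so the octave number goes from 3 to 5.

D#5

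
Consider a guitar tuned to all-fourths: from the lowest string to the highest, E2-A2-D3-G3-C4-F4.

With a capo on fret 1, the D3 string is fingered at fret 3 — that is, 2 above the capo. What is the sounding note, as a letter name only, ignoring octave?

F

The capo raises the open D3 by 1 semitone to D♯3; fretting 2 more gives D3 + 1 + 2 = D3 + 3 semitones, landing on F.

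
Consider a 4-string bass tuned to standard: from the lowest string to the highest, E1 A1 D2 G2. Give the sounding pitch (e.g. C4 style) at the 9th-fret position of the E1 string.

C♯2

Each fret is one semitone, so E1 + 9 = C♯2.
(Equivalently spelled D♭2.)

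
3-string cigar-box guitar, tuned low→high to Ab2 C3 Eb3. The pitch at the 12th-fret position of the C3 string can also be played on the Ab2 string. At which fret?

16

Fret 12 on C3 is MIDI 48 + 12 = 60 (C4). On the Ab2 string (open MIDI 44), that pitch is 60 − 44 = fret 16.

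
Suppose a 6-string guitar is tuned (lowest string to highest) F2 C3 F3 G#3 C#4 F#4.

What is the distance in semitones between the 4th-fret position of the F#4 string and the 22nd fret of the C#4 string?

13 semitones

F#4 at fret 4 → A#4 (MIDI 70); C#4 at fret 22 → B5 (MIDI 83).
70 − 83 = -13, so the two pitches are 13 semitones apart, with B5 the higher.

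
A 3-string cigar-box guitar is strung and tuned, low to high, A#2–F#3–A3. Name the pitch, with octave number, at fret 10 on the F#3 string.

E4

The open F#3 string plus 10 semitones: F#–G–G#–A–…–D–D#–E.
The walk passes from B into C once, so the octave number goes from 3 to 4.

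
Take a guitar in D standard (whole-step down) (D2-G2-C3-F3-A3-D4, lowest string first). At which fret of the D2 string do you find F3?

F3 is 15 semitones above the open D2 (D–D#–E–F–…–D#–E–F), so it sits at fret 15.

15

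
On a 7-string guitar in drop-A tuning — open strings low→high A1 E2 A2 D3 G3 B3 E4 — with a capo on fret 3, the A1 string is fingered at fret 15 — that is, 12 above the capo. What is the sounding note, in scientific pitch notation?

The capo raises the open A1 by 3 semitones to C2; fretting 12 more gives A1 + 3 + 12 = A1 + 15 semitones = C3.

C3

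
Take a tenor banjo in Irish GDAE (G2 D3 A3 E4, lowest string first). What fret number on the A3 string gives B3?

B3 is 2 semitones above the open A3 (A–A#–B), so it sits at fret 2.

2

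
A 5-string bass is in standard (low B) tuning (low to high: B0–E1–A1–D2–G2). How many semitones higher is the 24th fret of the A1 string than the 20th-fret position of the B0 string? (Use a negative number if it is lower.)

A1 at fret 24 → A3 (MIDI 57); B0 at fret 20 → G2 (MIDI 43).
57 − 43 = 14, so the two pitches are 14 semitones apart.

14 semitones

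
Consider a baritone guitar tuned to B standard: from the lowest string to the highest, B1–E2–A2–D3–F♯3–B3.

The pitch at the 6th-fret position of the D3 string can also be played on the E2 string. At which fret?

16

D3 at fret 6 is D3 + 6 semitones = G♯3.
The open E2 string is 10 semitones below the open D3, so the same pitch on the E2 string lies at fret 6 + 10 = 16.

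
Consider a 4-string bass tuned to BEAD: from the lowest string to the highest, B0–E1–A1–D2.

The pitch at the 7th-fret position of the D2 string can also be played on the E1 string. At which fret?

17

Fret 7 on D2 is MIDI 38 + 7 = 45 (A2). On the E1 string (open MIDI 28), that pitch is 45 − 28 = fret 17.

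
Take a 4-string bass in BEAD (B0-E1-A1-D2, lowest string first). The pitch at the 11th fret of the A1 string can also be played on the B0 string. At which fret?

21

Fret 11 on A1 is MIDI 33 + 11 = 44 (G#2). On the B0 string (open MIDI 23), that pitch is 44 − 23 = fret 21.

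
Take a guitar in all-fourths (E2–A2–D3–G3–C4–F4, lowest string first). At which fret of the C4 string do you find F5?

F5 is 17 semitones above the open C4 (C–C#–D–D#–…–D#–E–F), so it sits at fret 17.

17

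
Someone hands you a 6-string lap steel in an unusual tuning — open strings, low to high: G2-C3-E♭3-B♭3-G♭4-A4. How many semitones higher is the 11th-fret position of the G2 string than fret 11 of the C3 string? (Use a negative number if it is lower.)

-5 semitones

G2 at fret 11 → G♭3 (MIDI 54); C3 at fret 11 → B3 (MIDI 59).
54 − 59 = -5, so the two pitches are 5 semitones apart.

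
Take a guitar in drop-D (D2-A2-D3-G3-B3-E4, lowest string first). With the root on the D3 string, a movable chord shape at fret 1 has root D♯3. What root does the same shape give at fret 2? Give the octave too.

E3

Moving from fret 1 to fret 2 shifts the root by 1 semitone.
D♯3 up 1 semitone is E3.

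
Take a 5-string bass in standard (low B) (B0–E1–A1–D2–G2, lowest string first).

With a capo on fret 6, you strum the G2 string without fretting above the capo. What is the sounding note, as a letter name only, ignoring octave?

C#

The capo raises the open G2 by 6 semitones to C#3; fretting 0 more gives G2 + 6 + 0 = G2 + 6 semitones, landing on C#.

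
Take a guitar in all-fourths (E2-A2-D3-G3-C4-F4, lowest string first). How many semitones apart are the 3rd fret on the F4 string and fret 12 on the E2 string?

F4 at fret 3 → G♯4 (MIDI 68); E2 at fret 12 → E3 (MIDI 52).
68 − 52 = 16, so the two pitches are 16 semitones apart, with G♯4 the higher.

16 semitones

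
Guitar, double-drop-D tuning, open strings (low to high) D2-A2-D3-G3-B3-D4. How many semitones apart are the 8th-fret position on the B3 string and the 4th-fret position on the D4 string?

1 semitone

B3 at fret 8 → G4 (MIDI 67); D4 at fret 4 → F#4 (MIDI 66).
67 − 66 = 1, so the two pitches are 1 semitone apart, with G4 the higher.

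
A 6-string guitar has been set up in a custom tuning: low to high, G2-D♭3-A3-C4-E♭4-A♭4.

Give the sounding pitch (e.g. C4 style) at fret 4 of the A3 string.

Each fret is one semitone, so A3 + 4 = D♭4.
(Equivalently spelled C♯4.)

D♭4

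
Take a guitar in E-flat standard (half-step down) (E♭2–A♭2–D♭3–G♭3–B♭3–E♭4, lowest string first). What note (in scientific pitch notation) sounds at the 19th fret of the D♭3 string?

A♭4

Each fret is one semitone, so D♭3 + 19 = A♭4.
(Equivalently spelled G♯4.)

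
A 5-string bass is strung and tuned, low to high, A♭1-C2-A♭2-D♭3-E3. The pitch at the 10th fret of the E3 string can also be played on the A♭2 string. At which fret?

18

Fret 10 on E3 is MIDI 52 + 10 = 62 (D4). On the A♭2 string (open MIDI 44), that pitch is 62 − 44 = fret 18.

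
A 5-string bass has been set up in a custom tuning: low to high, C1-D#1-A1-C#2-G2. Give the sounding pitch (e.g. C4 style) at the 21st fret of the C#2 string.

The open C#2 string plus 21 semitones: C#–D–D#–E–…–G#–A–A#.
The walk passes from B into C once, so the octave number goes from 2 to 3.
(Equivalently spelled Bb3.)

A#3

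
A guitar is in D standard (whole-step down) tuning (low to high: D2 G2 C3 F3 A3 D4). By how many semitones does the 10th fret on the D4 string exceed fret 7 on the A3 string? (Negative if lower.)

D4 at fret 10 → C5 (MIDI 72); A3 at fret 7 → E4 (MIDI 64).
72 − 64 = 8, so the two pitches are 8 semitones apart.

8 semitones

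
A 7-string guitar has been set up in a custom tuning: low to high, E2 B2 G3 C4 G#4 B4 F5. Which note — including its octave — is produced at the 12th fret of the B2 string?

Each fret is one semitone, so B2 + 12 = B3.

B3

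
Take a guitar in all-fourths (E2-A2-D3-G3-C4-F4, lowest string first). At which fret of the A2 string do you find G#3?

G#3 is 11 semitones above the open A2 (A–A#–B–C–…–F#–G–G#), so it sits at fret 11.

11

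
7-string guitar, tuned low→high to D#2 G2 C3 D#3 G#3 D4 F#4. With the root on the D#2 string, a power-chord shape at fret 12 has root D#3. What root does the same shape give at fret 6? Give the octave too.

A2

Moving from fret 12 to fret 6 shifts the root by -6 semitones.
D#3 down 6 semitones is A2.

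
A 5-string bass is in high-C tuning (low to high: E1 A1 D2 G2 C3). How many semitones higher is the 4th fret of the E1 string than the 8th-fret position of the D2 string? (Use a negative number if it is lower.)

E1 at fret 4 → G#1 (MIDI 32); D2 at fret 8 → A#2 (MIDI 46).
32 − 46 = -14, so the two pitches are 14 semitones apart.

-14 semitones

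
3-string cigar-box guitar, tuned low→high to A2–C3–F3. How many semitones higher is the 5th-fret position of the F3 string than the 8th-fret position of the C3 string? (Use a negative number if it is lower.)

F3 at fret 5 → A#3 (MIDI 58); C3 at fret 8 → G#3 (MIDI 56).
58 − 56 = 2, so the two pitches are 2 semitones apart.

2 semitones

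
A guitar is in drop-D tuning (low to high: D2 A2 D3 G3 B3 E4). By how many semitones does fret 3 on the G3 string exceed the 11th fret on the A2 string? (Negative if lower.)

G3 at fret 3 → A#3 (MIDI 58); A2 at fret 11 → G#3 (MIDI 56).
58 − 56 = 2, so the two pitches are 2 semitones apart.

2 semitones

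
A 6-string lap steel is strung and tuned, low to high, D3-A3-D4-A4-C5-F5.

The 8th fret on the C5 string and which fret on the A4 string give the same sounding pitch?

11

C5 at fret 8 is C5 + 8 semitones = Ab5.
The open A4 string is 3 semitones below the open C5, so the same pitch on the A4 string lies at fret 8 + 3 = 11.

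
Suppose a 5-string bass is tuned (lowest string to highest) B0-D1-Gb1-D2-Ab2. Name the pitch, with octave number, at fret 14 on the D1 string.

E2

Each fret is one semitone, so D1 + 14 = E2.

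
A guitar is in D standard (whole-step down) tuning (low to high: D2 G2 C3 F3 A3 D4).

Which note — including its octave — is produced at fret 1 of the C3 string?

C#3

The open C3 string plus 1 semitone: C–C#.
No B→C boundary is crossed, so the octave stays at 3.
(Equivalently spelled Db3.)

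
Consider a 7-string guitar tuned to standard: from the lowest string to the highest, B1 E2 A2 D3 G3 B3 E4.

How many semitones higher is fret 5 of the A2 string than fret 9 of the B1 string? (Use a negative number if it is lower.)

6 semitones

A2 at fret 5 → D3 (MIDI 50); B1 at fret 9 → G#2 (MIDI 44).
50 − 44 = 6, so the two pitches are 6 semitones apart.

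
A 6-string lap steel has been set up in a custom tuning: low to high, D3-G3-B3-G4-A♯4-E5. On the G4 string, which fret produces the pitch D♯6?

D♯6 is 20 semitones above the open G4 (G–G#–A–A#–…–C#–D–D#), so it sits at fret 20.

20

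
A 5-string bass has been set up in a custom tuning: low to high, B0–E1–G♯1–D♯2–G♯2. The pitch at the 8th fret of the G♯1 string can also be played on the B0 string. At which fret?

17

Fret 8 on G♯1 is MIDI 32 + 8 = 40 (E2). On the B0 string (open MIDI 23), that pitch is 40 − 23 = fret 17.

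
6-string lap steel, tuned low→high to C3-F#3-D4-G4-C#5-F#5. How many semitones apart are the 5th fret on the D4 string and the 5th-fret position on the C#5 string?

D4 at fret 5 → G4 (MIDI 67); C#5 at fret 5 → F#5 (MIDI 78).
67 − 78 = -11, so the two pitches are 11 semitones apart, with F#5 the higher.

11 semitones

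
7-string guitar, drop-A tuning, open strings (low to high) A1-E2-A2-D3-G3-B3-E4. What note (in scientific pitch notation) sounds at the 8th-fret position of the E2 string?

C3

The open E2 string plus 8 semitones: E–F–F#–G–G#–A–A#–B–C.
The walk passes from B into C once, so the octave number goes from 2 to 3.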